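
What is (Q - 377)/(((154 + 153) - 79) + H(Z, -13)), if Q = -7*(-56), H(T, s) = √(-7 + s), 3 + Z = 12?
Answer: 855/13001 - 15*I*√5/26002 ≈ 0.065764 - 0.0012899*I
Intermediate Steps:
Z = 9 (Z = -3 + 12 = 9)
Q = 392
(Q - 377)/(((154 + 153) - 79) + H(Z, -13)) = (392 - 377)/(((154 + 153) - 79) + √(-7 - 13)) = 15/((307 - 79) + √(-20)) = 15/(228 + 2*I*√5)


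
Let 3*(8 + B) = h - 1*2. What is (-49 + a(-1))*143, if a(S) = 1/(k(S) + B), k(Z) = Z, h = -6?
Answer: -245674/35 ≈ -7019.3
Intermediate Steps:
B = -32/3 (B = -8 + (-6 - 1*2)/3 = -8 + (-6 - 2)/3 = -8 + (⅓)*(-8) = -8 - 8/3 = -32/3 ≈ -10.667)
a(S) = 1/(-32/3 + S) (a(S) = 1/(S - 32/3) = 1/(-32/3 + S))
(-49 + a(-1))*143 = (-49 + 3/(-32 + 3*(-1)))*143 = (-49 + 3/(-32 - 3))*143 = (-49 + 3/(-35))*143 = (-49 + 3*(-1/35))*143 = (-49 - 3/35)*143 = -1718/35*143 = -245674/35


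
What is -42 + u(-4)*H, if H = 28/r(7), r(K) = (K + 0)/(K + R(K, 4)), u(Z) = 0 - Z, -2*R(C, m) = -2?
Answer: 86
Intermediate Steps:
R(C, m) = 1 (R(C, m) = -½*(-2) = 1)
u(Z) = -Z
r(K) = K/(1 + K) (r(K) = (K + 0)/(K + 1) = K/(1 + K))
H = 32 (H = 28/((7/(1 + 7))) = 28/((7/8)) = 28/((7*(⅛))) = 28/(7/8) = 28*(8/7) = 32)
-42 + u(-4)*H = -42 - 1*(-4)*32 = -42 + 4*32 = -42 + 128 = 86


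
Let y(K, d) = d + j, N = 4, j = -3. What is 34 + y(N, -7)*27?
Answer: -236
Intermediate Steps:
y(K, d) = -3 + d (y(K, d) = d - 3 = -3 + d)
34 + y(N, -7)*27 = 34 + (-3 - 7)*27 = 34 - 10*27 = 34 - 270 = -236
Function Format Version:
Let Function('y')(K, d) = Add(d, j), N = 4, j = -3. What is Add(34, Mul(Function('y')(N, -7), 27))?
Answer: -236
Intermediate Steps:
Function('y')(K, d) = Add(-3, d) (Function('y')(K, d) = Add(d, -3) = Add(-3, d))
Add(34, Mul(Function('y')(N, -7), 27)) = Add(34, Mul(Add(-3, -7), 27)) = Add(34, Mul(-10, 27)) = Add(34, -270) = -236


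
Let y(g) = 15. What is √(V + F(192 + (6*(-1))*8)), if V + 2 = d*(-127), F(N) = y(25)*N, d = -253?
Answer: √34289 ≈ 185.17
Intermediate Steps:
F(N) = 15*N
V = 32129 (V = -2 - 253*(-127) = -2 + 32131 = 32129)
√(V + F(192 + (6*(-1))*8)) = √(32129 + 15*(192 + (6*(-1))*8)) = √(32129 + 15*(192 - 6*8)) = √(32129 + 15*(192 - 48)) = √(32129 + 15*144) = √(32129 + 2160) = √34289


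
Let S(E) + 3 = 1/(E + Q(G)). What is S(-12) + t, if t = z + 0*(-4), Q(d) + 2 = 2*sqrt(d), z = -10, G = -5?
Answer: -1411/108 - I*sqrt(5)/108 ≈ -13.065 - 0.020704*I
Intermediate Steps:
Q(d) = -2 + 2*sqrt(d)
S(E) = -3 + 1/(-2 + E + 2*I*sqrt(5)) (S(E) = -3 + 1/(E + (-2 + 2*sqrt(-5))) = -3 + 1/(E + (-2 + 2*(I*sqrt(5)))) = -3 + 1/(E + (-2 + 2*I*sqrt(5))) = -3 + 1/(-2 + E + 2*I*sqrt(5)))
t = -10 (t = -10 + 0*(-4) = -10 + 0 = -10)
S(-12) + t = (7 - 3*(-12) - 6*I*sqrt(5))/(-2 - 12 + 2*I*sqrt(5)) - 10 = (7 + 36 - 6*I*sqrt(5))/(-14 + 2*I*sqrt(5)) - 10 = (43 - 6*I*sqrt(5))/(-14 + 2*I*sqrt(5)) - 10 = -10 + (43 - 6*I*sqrt(5))/(-14 + 2*I*sqrt(5))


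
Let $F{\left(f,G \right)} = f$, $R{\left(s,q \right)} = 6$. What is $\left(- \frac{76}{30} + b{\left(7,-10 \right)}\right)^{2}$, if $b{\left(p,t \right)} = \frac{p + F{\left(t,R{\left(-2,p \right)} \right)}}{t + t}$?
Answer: $\frac{20449}{3600} \approx 5.6803$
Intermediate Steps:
$b{\left(p,t \right)} = \frac{p + t}{2 t}$ ($b{\left(p,t \right)} = \frac{p + t}{t + t} = \frac{p + t}{2 t}$)
$\left(- \frac{76}{30} + b{\left(7,-10 \right)}\right)^{2} = \left(- \frac{76}{30} + \frac{7 - 10}{2 \left(-10\right)}\right)^{2} = \left(\left(-76\right) \frac{1}{30} + \frac{1}{2} \left(- \frac{1}{10}\right) \left(-3\right)\right)^{2} = \left(- \frac{38}{15} + \frac{3}{20}\right)^{2} = \left(- \frac{143}{60}\right)^{2} = \frac{20449}{3600}$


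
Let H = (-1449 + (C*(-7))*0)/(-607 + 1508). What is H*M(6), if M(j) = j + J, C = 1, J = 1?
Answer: -10143/901 ≈ -11.257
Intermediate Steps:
M(j) = 1 + j (M(j) = j + 1 = 1 + j)
H = -1449/901 (H = (-1449 + (1*(-7))*0)/(-607 + 1508) = (-1449 - 7*0)/901 = (-1449 + 0)*(1/901) = -1449*1/901 = -1449/901 ≈ -1.6082)
H*M(6) = -1449*(1 + 6)/901 = -1449/901*7 = -10143/901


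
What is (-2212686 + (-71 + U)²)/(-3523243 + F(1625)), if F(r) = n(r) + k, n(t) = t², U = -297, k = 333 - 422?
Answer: 2077262/882707 ≈ 2.3533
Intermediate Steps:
k = -89
F(r) = -89 + r² (F(r) = r² - 89 = -89 + r²)
(-2212686 + (-71 + U)²)/(-3523243 + F(1625)) = (-2212686 + (-71 - 297)²)/(-3523243 + (-89 + 1625²)) = (-2212686 + (-368)²)/(-3523243 + (-89 + 2640625)) = (-2212686 + 135424)/(-3523243 + 2640536) = -2077262/(-882707) = -2077262*(-1/882707) = 2077262/882707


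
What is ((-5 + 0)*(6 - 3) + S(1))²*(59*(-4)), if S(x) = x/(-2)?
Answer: -56699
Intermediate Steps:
S(x) = -x/2 (S(x) = x*(-½) = -x/2)
((-5 + 0)*(6 - 3) + S(1))²*(59*(-4)) = ((-5 + 0)*(6 - 3) - ½*1)²*(59*(-4)) = (-5*3 - ½)²*(-236) = (-15 - ½)²*(-236) = (-31/2)²*(-236) = (961/4)*(-236) = -56699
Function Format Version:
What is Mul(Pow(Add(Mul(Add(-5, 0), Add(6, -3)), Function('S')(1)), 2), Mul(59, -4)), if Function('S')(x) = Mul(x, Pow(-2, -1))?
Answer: -56699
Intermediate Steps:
Function('S')(x) = Mul(Rational(-1, 2), x) (Function('S')(x) = Mul(x, Rational(-1, 2)) = Mul(Rational(-1, 2), x))
Mul(Pow(Add(Mul(Add(-5, 0), Add(6, -3)), Function('S')(1)), 2), Mul(59, -4)) = Mul(Pow(Add(Mul(Add(-5, 0), Add(6, -3)), Mul(Rational(-1, 2), 1)), 2), Mul(59, -4)) = Mul(Pow(Add(Mul(-5, 3), Rational(-1, 2)), 2), -236) = Mul(Pow(Add(-15, Rational(-1, 2)), 2), -236) = Mul(Pow(Rational(-31, 2), 2), -236) = Mul(Rational(961, 4), -236) = -56699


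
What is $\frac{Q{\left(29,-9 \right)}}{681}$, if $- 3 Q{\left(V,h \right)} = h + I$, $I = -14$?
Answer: $\frac{23}{2043} \approx 0.011258$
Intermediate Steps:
$Q{\left(V,h \right)} = \frac{14}{3} - \frac{h}{3}$ ($Q{\left(V,h \right)} = - \frac{h - 14}{3} = - \frac{-14 + h}{3} = \frac{14}{3} - \frac{h}{3}$)
$\frac{Q{\left(29,-9 \right)}}{681} = \frac{\frac{14}{3} - -3}{681} = \left(\frac{14}{3} + 3\right) \frac{1}{681} = \frac{23}{3} \cdot \frac{1}{681} = \frac{23}{2043}$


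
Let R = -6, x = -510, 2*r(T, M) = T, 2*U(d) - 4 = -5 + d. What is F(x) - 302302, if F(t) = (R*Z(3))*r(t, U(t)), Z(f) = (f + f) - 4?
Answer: -299242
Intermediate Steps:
U(d) = -1/2 + d/2 (U(d) = 2 + (-5 + d)/2 = 2 + (-5/2 + d/2) = -1/2 + d/2)
Z(f) = -4 + 2*f (Z(f) = 2*f - 4 = -4 + 2*f)
r(T, M) = T/2
F(t) = -6*t (F(t) = (-6*(-4 + 2*3))*(t/2) = (-6*(-4 + 6))*(t/2) = (-6*2)*(t/2) = -6*t)
F(x) - 302302 = -6*(-510) - 302302 = 3060 - 302302 = -299242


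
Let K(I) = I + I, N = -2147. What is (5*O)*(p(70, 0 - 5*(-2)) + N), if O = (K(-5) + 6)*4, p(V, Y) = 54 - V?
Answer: 173040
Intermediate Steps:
K(I) = 2*I
O = -16 (O = (2*(-5) + 6)*4 = (-10 + 6)*4 = -4*4 = -16)
(5*O)*(p(70, 0 - 5*(-2)) + N) = (5*(-16))*((54 - 1*70) - 2147) = -80*((54 - 70) - 2147) = -80*(-16 - 2147) = -80*(-2163) = 173040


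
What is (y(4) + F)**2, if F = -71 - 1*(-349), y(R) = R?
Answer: 79524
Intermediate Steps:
F = 278 (F = -71 + 349 = 278)
(y(4) + F)**2 = (4 + 278)**2 = 282**2 = 79524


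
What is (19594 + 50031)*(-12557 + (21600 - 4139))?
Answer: 341441000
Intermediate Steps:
(19594 + 50031)*(-12557 + (21600 - 4139)) = 69625*(-12557 + 17461) = 69625*4904 = 341441000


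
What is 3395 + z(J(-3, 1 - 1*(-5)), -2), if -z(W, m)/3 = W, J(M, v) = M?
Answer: 3404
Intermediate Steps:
z(W, m) = -3*W
3395 + z(J(-3, 1 - 1*(-5)), -2) = 3395 - 3*(-3) = 3395 + 9 = 3404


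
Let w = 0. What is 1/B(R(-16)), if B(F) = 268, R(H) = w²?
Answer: 1/268 ≈ 0.0037313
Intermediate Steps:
R(H) = 0 (R(H) = 0² = 0)
1/B(R(-16)) = 1/268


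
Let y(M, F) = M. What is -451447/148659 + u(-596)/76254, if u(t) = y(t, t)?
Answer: -1917402239/629769077 ≈ -3.0446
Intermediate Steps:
u(t) = t
-451447/148659 + u(-596)/76254 = -451447/148659 - 596/76254 = -451447*1/148659 - 596*1/76254 = -451447/148659 - 298/38127 = -1917402239/629769077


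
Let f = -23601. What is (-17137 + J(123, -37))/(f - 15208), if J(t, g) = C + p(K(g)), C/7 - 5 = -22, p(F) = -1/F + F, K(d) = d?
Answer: 639840/1435933 ≈ 0.44559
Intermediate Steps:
p(F) = F - 1/F
C = -119 (C = 35 + 7*(-22) = 35 - 154 = -119)
J(t, g) = -119 + g - 1/g (J(t, g) = -119 + (g - 1/g) = -119 + g - 1/g)
(-17137 + J(123, -37))/(f - 15208) = (-17137 + (-119 - 37 - 1/(-37)))/(-23601 - 15208) = (-17137 + (-119 - 37 - 1*(-1/37)))/(-38809) = (-17137 + (-119 - 37 + 1/37))*(-1/38809) = (-17137 - 5771/37)*(-1/38809) = -639840/37*(-1/38809) = 639840/1435933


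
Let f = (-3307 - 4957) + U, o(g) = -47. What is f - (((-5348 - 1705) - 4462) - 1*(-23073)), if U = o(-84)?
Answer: -19869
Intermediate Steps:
U = -47
f = -8311 (f = (-3307 - 4957) - 47 = -8264 - 47 = -8311)
f - (((-5348 - 1705) - 4462) - 1*(-23073)) = -8311 - (((-5348 - 1705) - 4462) - 1*(-23073)) = -8311 - ((-7053 - 4462) + 23073) = -8311 - (-11515 + 23073) = -8311 - 1*11558 = -8311 - 11558 = -19869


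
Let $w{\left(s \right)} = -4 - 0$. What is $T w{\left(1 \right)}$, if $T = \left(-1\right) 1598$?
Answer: $6392$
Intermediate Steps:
$w{\left(s \right)} = -4$ ($w{\left(s \right)} = -4 + 0 = -4$)
$T = -1598$
$T w{\left(1 \right)} = \left(-1598\right) \left(-4\right) = 6392$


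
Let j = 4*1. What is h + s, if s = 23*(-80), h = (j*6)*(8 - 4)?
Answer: -1744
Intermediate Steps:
j = 4
h = 96 (h = (4*6)*(8 - 4) = 24*4 = 96)
s = -1840
h + s = 96 - 1840 = -1744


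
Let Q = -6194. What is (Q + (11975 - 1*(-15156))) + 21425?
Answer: 42362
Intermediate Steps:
(Q + (11975 - 1*(-15156))) + 21425 = (-6194 + (11975 - 1*(-15156))) + 21425 = (-6194 + (11975 + 15156)) + 21425 = (-6194 + 27131) + 21425 = 20937 + 21425 = 42362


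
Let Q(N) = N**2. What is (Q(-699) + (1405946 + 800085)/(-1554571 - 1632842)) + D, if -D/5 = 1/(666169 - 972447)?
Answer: 476988466940173661/976234478814 ≈ 4.8860e+5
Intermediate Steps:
D = 5/306278 (D = -5/(666169 - 972447) = -5/(-306278) = -5*(-1/306278) = 5/306278 ≈ 1.6325e-5)
(Q(-699) + (1405946 + 800085)/(-1554571 - 1632842)) + D = ((-699)**2 + (1405946 + 800085)/(-1554571 - 1632842)) + 5/306278 = (488601 + 2206031/(-3187413)) + 5/306278 = (488601 + 2206031*(-1/3187413)) + 5/306278 = (488601 - 2206031/3187413) + 5/306278 = 1557370973182/3187413 + 5/306278 = 476988466940173661/976234478814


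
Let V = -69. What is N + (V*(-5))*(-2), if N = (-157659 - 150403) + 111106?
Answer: -197646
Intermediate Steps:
N = -196956 (N = -308062 + 111106 = -196956)
N + (V*(-5))*(-2) = -196956 - 69*(-5)*(-2) = -196956 + 345*(-2) = -196956 - 690 = -197646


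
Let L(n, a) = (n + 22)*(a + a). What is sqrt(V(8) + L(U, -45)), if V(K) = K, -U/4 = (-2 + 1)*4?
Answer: 2*I*sqrt(853) ≈ 58.412*I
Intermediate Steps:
U = 16 (U = -4*(-2 + 1)*4 = -(-4)*4 = -4*(-4) = 16)
L(n, a) = 2*a*(22 + n) (L(n, a) = (22 + n)*(2*a) = 2*a*(22 + n))
sqrt(V(8) + L(U, -45)) = sqrt(8 + 2*(-45)*(22 + 16)) = sqrt(8 + 2*(-45)*38) = sqrt(8 - 3420) = sqrt(-3412) = 2*I*sqrt(853)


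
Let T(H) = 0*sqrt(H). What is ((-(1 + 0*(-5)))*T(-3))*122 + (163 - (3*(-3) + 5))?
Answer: 167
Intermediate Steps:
T(H) = 0
((-(1 + 0*(-5)))*T(-3))*122 + (163 - (3*(-3) + 5)) = (-(1 + 0*(-5))*0)*122 + (163 - (3*(-3) + 5)) = (-(1 + 0)*0)*122 + (163 - (-9 + 5)) = (-1*1*0)*122 + (163 - 1*(-4)) = -1*0*122 + (163 + 4) = 0*122 + 167 = 0 + 167 = 167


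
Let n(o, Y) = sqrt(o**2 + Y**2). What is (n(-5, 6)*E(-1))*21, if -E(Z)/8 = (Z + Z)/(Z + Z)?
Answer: -168*sqrt(61) ≈ -1312.1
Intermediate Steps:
n(o, Y) = sqrt(Y**2 + o**2)
E(Z) = -8 (E(Z) = -8*(Z + Z)/(Z + Z) = -8*2*Z/(2*Z) = -8*2*Z*1/(2*Z) = -8*1 = -8)
(n(-5, 6)*E(-1))*21 = (sqrt(6**2 + (-5)**2)*(-8))*21 = (sqrt(36 + 25)*(-8))*21 = (sqrt(61)*(-8))*21 = -8*sqrt(61)*21 = -168*sqrt(61)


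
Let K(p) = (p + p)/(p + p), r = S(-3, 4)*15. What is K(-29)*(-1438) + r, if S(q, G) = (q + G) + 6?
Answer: -1333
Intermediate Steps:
S(q, G) = 6 + G + q (S(q, G) = (G + q) + 6 = 6 + G + q)
r = 105 (r = (6 + 4 - 3)*15 = 7*15 = 105)
K(p) = 1 (K(p) = (2*p)/((2*p)) = (2*p)*(1/(2*p)) = 1)
K(-29)*(-1438) + r = 1*(-1438) + 105 = -1438 + 105 = -1333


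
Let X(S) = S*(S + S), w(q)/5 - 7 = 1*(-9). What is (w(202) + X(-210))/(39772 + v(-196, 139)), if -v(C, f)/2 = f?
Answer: 44095/19747 ≈ 2.2330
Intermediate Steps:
v(C, f) = -2*f
w(q) = -10 (w(q) = 35 + 5*(1*(-9)) = 35 + 5*(-9) = 35 - 45 = -10)
X(S) = 2*S² (X(S) = S*(2*S) = 2*S²)
(w(202) + X(-210))/(39772 + v(-196, 139)) = (-10 + 2*(-210)²)/(39772 - 2*139) = (-10 + 2*44100)/(39772 - 278) = (-10 + 88200)/39494 = 88190*(1/39494) = 44095/19747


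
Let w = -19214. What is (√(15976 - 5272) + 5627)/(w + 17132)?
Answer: -5627/2082 - 2*√669/1041 ≈ -2.7524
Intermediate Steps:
(√(15976 - 5272) + 5627)/(w + 17132) = (√(15976 - 5272) + 5627)/(-19214 + 17132) = (√10704 + 5627)/(-2082) = (4*√669 + 5627)*(-1/2082) = (5627 + 4*√669)*(-1/2082) = -5627/2082 - 2*√669/1041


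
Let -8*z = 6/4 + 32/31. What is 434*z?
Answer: -1099/8 ≈ -137.38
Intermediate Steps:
z = -157/496 (z = -(6/4 + 32/31)/8 = -(6*(¼) + 32*(1/31))/8 = -(3/2 + 32/31)/8 = -⅛*157/62 = -157/496 ≈ -0.31653)
434*z = 434*(-157/496) = -1099/8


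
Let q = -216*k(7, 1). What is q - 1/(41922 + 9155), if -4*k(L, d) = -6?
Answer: -16548949/51077 ≈ -324.00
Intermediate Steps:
k(L, d) = 3/2 (k(L, d) = -¼*(-6) = 3/2)
q = -324 (q = -216*3/2 = -324)
q - 1/(41922 + 9155) = -324 - 1/(41922 + 9155) = -324 - 1/51077 = -16548949/51077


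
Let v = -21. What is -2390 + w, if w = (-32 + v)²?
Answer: 419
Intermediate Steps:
w = 2809 (w = (-32 - 21)² = (-53)² = 2809)
-2390 + w = -2390 + 2809 = 419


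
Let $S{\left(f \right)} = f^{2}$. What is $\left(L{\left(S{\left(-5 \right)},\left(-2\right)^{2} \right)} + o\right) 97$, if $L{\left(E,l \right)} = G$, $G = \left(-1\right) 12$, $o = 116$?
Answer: $10088$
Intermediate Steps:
$G = -12$
$L{\left(E,l \right)} = -12$
$\left(L{\left(S{\left(-5 \right)},\left(-2\right)^{2} \right)} + o\right) 97 = \left(-12 + 116\right) 97 = 104 \cdot 97 = 10088$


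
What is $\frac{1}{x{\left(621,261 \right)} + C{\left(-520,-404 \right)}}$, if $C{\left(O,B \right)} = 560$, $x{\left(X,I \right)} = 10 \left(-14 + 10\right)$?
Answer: $\frac{1}{520} \approx 0.0019231$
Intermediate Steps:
$x{\left(X,I \right)} = -40$ ($x{\left(X,I \right)} = 10 \left(-4\right) = -40$)
$\frac{1}{x{\left(621,261 \right)} + C{\left(-520,-404 \right)}} = \frac{1}{-40 + 560} = \frac{1}{520}$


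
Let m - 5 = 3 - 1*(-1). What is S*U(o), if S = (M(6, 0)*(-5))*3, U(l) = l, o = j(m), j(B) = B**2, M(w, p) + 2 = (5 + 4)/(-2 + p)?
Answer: 15795/2 ≈ 7897.5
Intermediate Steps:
M(w, p) = -2 + 9/(-2 + p) (M(w, p) = -2 + (5 + 4)/(-2 + p) = -2 + 9/(-2 + p))
m = 9 (m = 5 + (3 - 1*(-1)) = 5 + (3 + 1) = 5 + 4 = 9)
o = 81 (o = 9**2 = 81)
S = 195/2 (S = (((13 - 2*0)/(-2 + 0))*(-5))*3 = (((13 + 0)/(-2))*(-5))*3 = (-1/2*13*(-5))*3 = -13/2*(-5)*3 = (65/2)*3 = 195/2 ≈ 97.500)
S*U(o) = (195/2)*81 = 15795/2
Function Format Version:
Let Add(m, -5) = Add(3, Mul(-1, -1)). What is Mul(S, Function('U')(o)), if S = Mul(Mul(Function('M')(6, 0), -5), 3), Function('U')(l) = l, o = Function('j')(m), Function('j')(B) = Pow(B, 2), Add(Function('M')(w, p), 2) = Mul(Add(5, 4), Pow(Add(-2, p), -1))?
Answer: Rational(15795, 2) ≈ 7897.5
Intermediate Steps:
Function('M')(w, p) = Add(-2, Mul(9, Pow(Add(-2, p), -1))) (Function('M')(w, p) = Add(-2, Mul(Add(5, 4), Pow(Add(-2, p), -1))) = Add(-2, Mul(9, Pow(Add(-2, p), -1))))
m = 9 (m = Add(5, Add(3, Mul(-1, -1))) = Add(5, Add(3, 1)) = Add(5, 4) = 9)
o = 81 (o = Pow(9, 2) = 81)
S = Rational(195, 2) (S = Mul(Mul(Mul(Pow(Add(-2, 0), -1), Add(13, Mul(-2, 0))), -5), 3) = Mul(Mul(Mul(Pow(-2, -1), Add(13, 0)), -5), 3) = Mul(Mul(Mul(Rational(-1, 2), 13), -5), 3) = Mul(Mul(Rational(-13, 2), -5), 3) = Mul(Rational(65, 2), 3) = Rational(195, 2) ≈ 97.500)
Mul(S, Function('U')(o)) = Mul(Rational(195, 2), 81) = Rational(15795, 2)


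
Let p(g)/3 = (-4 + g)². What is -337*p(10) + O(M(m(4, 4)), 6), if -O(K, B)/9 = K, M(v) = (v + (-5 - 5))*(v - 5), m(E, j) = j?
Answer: -36450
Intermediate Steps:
M(v) = (-10 + v)*(-5 + v) (M(v) = (v - 10)*(-5 + v) = (-10 + v)*(-5 + v))
O(K, B) = -9*K
p(g) = 3*(-4 + g)²
-337*p(10) + O(M(m(4, 4)), 6) = -1011*(-4 + 10)² - 9*(50 + 4² - 15*4) = -1011*6² - 9*(50 + 16 - 60) = -1011*36 - 9*6 = -337*108 - 54 = -36396 - 54 = -36450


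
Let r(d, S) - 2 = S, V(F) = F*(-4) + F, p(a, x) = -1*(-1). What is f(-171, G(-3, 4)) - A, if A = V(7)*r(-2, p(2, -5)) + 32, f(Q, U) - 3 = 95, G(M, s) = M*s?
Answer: 129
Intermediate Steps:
f(Q, U) = 98 (f(Q, U) = 3 + 95 = 98)
p(a, x) = 1
V(F) = -3*F (V(F) = -4*F + F = -3*F)
r(d, S) = 2 + S
A = -31 (A = (-3*7)*(2 + 1) + 32 = -21*3 + 32 = -63 + 32 = -31)
f(-171, G(-3, 4)) - A = 98 - 1*(-31) = 98 + 31 = 129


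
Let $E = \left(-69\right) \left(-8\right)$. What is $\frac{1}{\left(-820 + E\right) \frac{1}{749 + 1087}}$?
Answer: $- \frac{459}{67} \approx -6.8507$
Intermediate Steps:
$E = 552$
$\frac{1}{\left(-820 + E\right) \frac{1}{749 + 1087}} = \frac{1}{\left(-820 + 552\right) \frac{1}{749 + 1087}} = \frac{1}{\left(-268\right) \frac{1}{1836}} = \frac{1}{- \frac{67}{459}} = - \frac{459}{67}$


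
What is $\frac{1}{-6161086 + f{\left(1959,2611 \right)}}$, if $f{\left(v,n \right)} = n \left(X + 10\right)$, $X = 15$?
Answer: $- \frac{1}{6095811} \approx -1.6405 \cdot 10^{-7}$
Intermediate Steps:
$f{\left(v,n \right)} = 25 n$ ($f{\left(v,n \right)} = n \left(15 + 10\right) = n 25 = 25 n$)
$\frac{1}{-6161086 + f{\left(1959,2611 \right)}} = \frac{1}{-6161086 + 25 \cdot 2611} = \frac{1}{-6161086 + 65275} = \frac{1}{-6095811} = - \frac{1}{6095811}$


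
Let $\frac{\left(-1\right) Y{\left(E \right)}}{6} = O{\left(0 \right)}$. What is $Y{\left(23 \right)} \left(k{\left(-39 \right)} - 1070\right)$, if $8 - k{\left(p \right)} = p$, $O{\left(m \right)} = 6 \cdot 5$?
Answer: $184140$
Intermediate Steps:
$O{\left(m \right)} = 30$
$Y{\left(E \right)} = -180$ ($Y{\left(E \right)} = \left(-6\right) 30 = -180$)
$k{\left(p \right)} = 8 - p$
$Y{\left(23 \right)} \left(k{\left(-39 \right)} - 1070\right) = - 180 \left(\left(8 - -39\right) - 1070\right) = - 180 \left(\left(8 + 39\right) - 1070\right) = - 180 \left(47 - 1070\right) = \left(-180\right) \left(-1023\right) = 184140$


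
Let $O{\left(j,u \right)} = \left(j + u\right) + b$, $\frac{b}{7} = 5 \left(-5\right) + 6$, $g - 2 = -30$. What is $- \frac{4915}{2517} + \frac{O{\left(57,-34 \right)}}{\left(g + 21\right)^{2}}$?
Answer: $- \frac{517705}{123333} \approx -4.1976$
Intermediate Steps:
$g = -28$ ($g = 2 - 30 = -28$)
$b = -133$ ($b = 7 \left(5 \left(-5\right) + 6\right) = 7 \left(-25 + 6\right) = 7 \left(-19\right) = -133$)
$O{\left(j,u \right)} = -133 + j + u$ ($O{\left(j,u \right)} = \left(j + u\right) - 133 = -133 + j + u$)
$- \frac{4915}{2517} + \frac{O{\left(57,-34 \right)}}{\left(g + 21\right)^{2}} = - \frac{4915}{2517} + \frac{-133 + 57 - 34}{\left(-28 + 21\right)^{2}} = \left(-4915\right) \frac{1}{2517} - \frac{110}{\left(-7\right)^{2}} = - \frac{4915}{2517} - \frac{110}{49} = - \frac{517705}{123333}$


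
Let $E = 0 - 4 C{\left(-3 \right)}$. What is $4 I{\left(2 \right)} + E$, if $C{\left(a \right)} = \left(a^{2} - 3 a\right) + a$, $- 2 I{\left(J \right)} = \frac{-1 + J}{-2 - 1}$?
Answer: $- \frac{178}{3} \approx -59.333$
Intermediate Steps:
$I{\left(J \right)} = - \frac{1}{6} + \frac{J}{6}$ ($I{\left(J \right)} = - \frac{\left(-1 + J\right) \frac{1}{-2 - 1}}{2} = - \frac{\left(-1 + J\right) \frac{1}{-3}}{2} = - \frac{\left(-1 + J\right) \left(- \frac{1}{3}\right)}{2} = - \frac{\frac{1}{3} - \frac{J}{3}}{2} = - \frac{1}{6} + \frac{J}{6}$)
$C{\left(a \right)} = a^{2} - 2 a$
$E = -60$ ($E = 0 - 4 \left(- 3 \left(-2 - 3\right)\right) = 0 - 4 \left(\left(-3\right) \left(-5\right)\right) = 0 - 60 = -60$)
$4 I{\left(2 \right)} + E = 4 \left(- \frac{1}{6} + \frac{1}{6} \cdot 2\right) - 60 = 4 \left(- \frac{1}{6} + \frac{1}{3}\right) - 60 = 4 \cdot \frac{1}{6} - 60 = \frac{2}{3} - 60 = - \frac{178}{3}$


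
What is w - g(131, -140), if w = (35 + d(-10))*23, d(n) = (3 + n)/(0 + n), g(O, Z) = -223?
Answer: 10441/10 ≈ 1044.1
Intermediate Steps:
d(n) = (3 + n)/n
w = 8211/10 (w = (35 + (3 - 10)/(-10))*23 = (35 - ⅒*(-7))*23 = (35 + 7/10)*23 = (357/10)*23 = 8211/10 ≈ 821.10)
w - g(131, -140) = 8211/10 - 1*(-223) = 8211/10 + 223 = 10441/10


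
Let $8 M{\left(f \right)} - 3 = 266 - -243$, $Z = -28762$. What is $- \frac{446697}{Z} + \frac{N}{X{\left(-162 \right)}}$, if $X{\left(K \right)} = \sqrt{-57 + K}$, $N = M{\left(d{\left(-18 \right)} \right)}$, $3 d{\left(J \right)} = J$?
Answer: $\frac{446697}{28762} - \frac{64 i \sqrt{219}}{219} \approx 15.531 - 4.3247 i$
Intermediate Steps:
$d{\left(J \right)} = \frac{J}{3}$
$M{\left(f \right)} = 64$ ($M{\left(f \right)} = \frac{3}{8} + \frac{266 - -243}{8} = \frac{3}{8} + \frac{266 + 243}{8} = \frac{3}{8} + \frac{1}{8} \cdot 509 = \frac{3}{8} + \frac{509}{8} = 64$)
$N = 64$
$- \frac{446697}{Z} + \frac{N}{X{\left(-162 \right)}} = - \frac{446697}{-28762} + \frac{64}{\sqrt{-57 - 162}} = \left(-446697\right) \left(- \frac{1}{28762}\right) + \frac{64}{\sqrt{-219}} = \frac{446697}{28762} + \frac{64}{i \sqrt{219}} = \frac{446697}{28762} + 64 \left(- \frac{i \sqrt{219}}{219}\right) = \frac{446697}{28762} - \frac{64 i \sqrt{219}}{219}$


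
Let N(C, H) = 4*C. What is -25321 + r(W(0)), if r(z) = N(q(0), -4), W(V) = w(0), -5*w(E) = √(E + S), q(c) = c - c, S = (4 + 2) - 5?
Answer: -25321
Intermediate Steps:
S = 1 (S = 6 - 5 = 1)
q(c) = 0
w(E) = -√(1 + E)/5 (w(E) = -√(E + 1)/5 = -√(1 + E)/5)
W(V) = -⅕ (W(V) = -√(1 + 0)/5 = -√1/5 = -⅕*1 = -⅕)
r(z) = 0 (r(z) = 4*0 = 0)
-25321 + r(W(0)) = -25321 + 0 = -25321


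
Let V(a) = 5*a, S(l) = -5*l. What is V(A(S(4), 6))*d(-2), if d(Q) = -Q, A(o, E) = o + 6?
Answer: -140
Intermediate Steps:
A(o, E) = 6 + o
V(A(S(4), 6))*d(-2) = (5*(6 - 5*4))*(-1*(-2)) = (5*(6 - 20))*2 = (5*(-14))*2 = -70*2 = -140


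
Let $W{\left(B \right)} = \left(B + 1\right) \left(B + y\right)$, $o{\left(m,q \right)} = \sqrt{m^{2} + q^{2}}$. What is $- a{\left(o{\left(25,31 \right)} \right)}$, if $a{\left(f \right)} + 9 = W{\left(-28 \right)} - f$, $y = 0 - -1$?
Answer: $-720 + \sqrt{1586} \approx -680.18$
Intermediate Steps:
$y = 1$ ($y = 0 + 1 = 1$)
$W{\left(B \right)} = \left(1 + B\right)^{2}$ ($W{\left(B \right)} = \left(B + 1\right) \left(B + 1\right) = \left(1 + B\right) \left(1 + B\right) = \left(1 + B\right)^{2}$)
$a{\left(f \right)} = 720 - f$ ($a{\left(f \right)} = -9 - \left(-729 + f\right) = 720 - f$)
$- a{\left(o{\left(25,31 \right)} \right)} = - (720 - \sqrt{25^{2} + 31^{2}}) = - (720 - \sqrt{625 + 961}) = - (720 - \sqrt{1586}) = -720 + \sqrt{1586}$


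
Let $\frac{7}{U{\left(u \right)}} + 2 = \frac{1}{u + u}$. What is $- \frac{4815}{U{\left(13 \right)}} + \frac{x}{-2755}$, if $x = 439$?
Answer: $\frac{676451677}{501410} \approx 1349.1$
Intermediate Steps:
$U{\left(u \right)} = \frac{7}{-2 + \frac{1}{2 u}}$ ($U{\left(u \right)} = \frac{7}{-2 + \frac{1}{u + u}} = \frac{7}{-2 + \frac{1}{2 u}}$)
$- \frac{4815}{U{\left(13 \right)}} + \frac{x}{-2755} = - \frac{4815}{\left(-14\right) 13 \frac{1}{-1 + 4 \cdot 13}} + \frac{439}{-2755} = - \frac{4815}{\left(-14\right) 13 \frac{1}{-1 + 52}} + 439 \left(- \frac{1}{2755}\right) = - \frac{4815}{\left(-14\right) 13 \cdot \frac{1}{51}} - \frac{439}{2755} = - \frac{4815}{- \frac{182}{51}} - \frac{439}{2755} = \left(-4815\right) \left(- \frac{51}{182}\right) - \frac{439}{2755} = \frac{245565}{182} - \frac{439}{2755} = \frac{676451677}{501410}$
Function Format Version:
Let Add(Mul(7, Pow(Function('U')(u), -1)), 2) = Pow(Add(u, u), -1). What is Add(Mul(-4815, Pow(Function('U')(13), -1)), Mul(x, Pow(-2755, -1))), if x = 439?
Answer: Rational(676451677, 501410) ≈ 1349.1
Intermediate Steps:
Function('U')(u) = Mul(7, Pow(Add(-2, Mul(Rational(1, 2), Pow(u, -1))), -1)) (Function('U')(u) = Mul(7, Pow(Add(-2, Pow(Add(u, u), -1)), -1)) = Mul(7, Pow(Add(-2, Pow(Mul(2, u), -1)), -1)) = Mul(7, Pow(Add(-2, Mul(Rational(1, 2), Pow(u, -1))), -1)))
Add(Mul(-4815, Pow(Function('U')(13), -1)), Mul(x, Pow(-2755, -1))) = Add(Mul(-4815, Pow(Mul(-14, 13, Pow(Add(-1, Mul(4, 13)), -1)), -1)), Mul(439, Pow(-2755, -1))) = Add(Mul(-4815, Pow(Mul(-14, 13, Pow(Add(-1, 52), -1)), -1)), Mul(439, Rational(-1, 2755))) = Add(Mul(-4815, Pow(Mul(-14, 13, Pow(51, -1)), -1)), Rational(-439, 2755)) = Add(Mul(-4815, Pow(Mul(-14, 13, Rational(1, 51)), -1)), Rational(-439, 2755)) = Add(Mul(-4815, Pow(Rational(-182, 51), -1)), Rational(-439, 2755)) = Add(Mul(-4815, Rational(-51, 182)), Rational(-439, 2755)) = Add(Rational(245565, 182), Rational(-439, 2755)) = Rational(676451677, 501410)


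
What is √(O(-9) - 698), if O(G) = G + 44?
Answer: I*√663 ≈ 25.749*I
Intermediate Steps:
O(G) = 44 + G
√(O(-9) - 698) = √((44 - 9) - 698) = √(35 - 698) = √(-663) = I*√663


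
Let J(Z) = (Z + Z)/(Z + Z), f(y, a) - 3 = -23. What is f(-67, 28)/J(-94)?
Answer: -20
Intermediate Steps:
f(y, a) = -20 (f(y, a) = 3 - 23 = -20)
J(Z) = 1 (J(Z) = (2*Z)/((2*Z)) = (2*Z)*(1/(2*Z)) = 1)
f(-67, 28)/J(-94) = -20/1 = -20*1 = -20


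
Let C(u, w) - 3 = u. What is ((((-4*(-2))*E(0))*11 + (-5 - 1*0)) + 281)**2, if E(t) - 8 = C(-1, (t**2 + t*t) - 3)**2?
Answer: 1774224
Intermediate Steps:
C(u, w) = 3 + u
E(t) = 12 (E(t) = 8 + (3 - 1)**2 = 8 + 2**2 = 8 + 4 = 12)
((((-4*(-2))*E(0))*11 + (-5 - 1*0)) + 281)**2 = (((-4*(-2)*12)*11 + (-5 - 1*0)) + 281)**2 = (((8*12)*11 + (-5 + 0)) + 281)**2 = ((96*11 - 5) + 281)**2 = ((1056 - 5) + 281)**2 = (1051 + 281)**2 = 1332**2 = 1774224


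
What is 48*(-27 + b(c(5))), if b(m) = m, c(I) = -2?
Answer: -1392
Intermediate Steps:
48*(-27 + b(c(5))) = 48*(-27 - 2) = 48*(-29) = -1392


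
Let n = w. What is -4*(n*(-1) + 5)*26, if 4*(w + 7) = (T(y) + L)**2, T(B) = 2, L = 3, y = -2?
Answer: -598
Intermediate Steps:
w = -3/4 (w = -7 + (2 + 3)**2/4 = -7 + (1/4)*5**2 = -7 + (1/4)*25 = -7 + 25/4 = -3/4 ≈ -0.75000)
n = -3/4 ≈ -0.75000
-4*(n*(-1) + 5)*26 = -4*(-3/4*(-1) + 5)*26 = -4*(3/4 + 5)*26 = -4*23/4*26 = -23*26 = -598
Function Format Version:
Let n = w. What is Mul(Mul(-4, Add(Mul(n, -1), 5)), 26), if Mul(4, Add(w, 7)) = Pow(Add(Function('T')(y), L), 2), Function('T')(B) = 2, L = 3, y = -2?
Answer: -598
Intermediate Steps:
w = Rational(-3, 4) (w = Add(-7, Mul(Rational(1, 4), Pow(Add(2, 3), 2))) = Add(-7, Mul(Rational(1, 4), Pow(5, 2))) = Add(-7, Mul(Rational(1, 4), 25)) = Add(-7, Rational(25, 4)) = Rational(-3, 4) ≈ -0.75000)
n = Rational(-3, 4) ≈ -0.75000
Mul(Mul(-4, Add(Mul(n, -1), 5)), 26) = Mul(Mul(-4, Add(Mul(Rational(-3, 4), -1), 5)), 26) = Mul(Mul(-4, Add(Rational(3, 4), 5)), 26) = Mul(Mul(-4, Rational(23, 4)), 26) = Mul(-23, 26) = -598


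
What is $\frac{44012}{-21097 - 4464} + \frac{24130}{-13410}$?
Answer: $- \frac{120698785}{34277301} \approx -3.5212$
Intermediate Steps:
$\frac{44012}{-21097 - 4464} + \frac{24130}{-13410} = \frac{44012}{-25561} + 24130 \left(- \frac{1}{13410}\right) = 44012 \left(- \frac{1}{25561}\right) - \frac{2413}{1341} = - \frac{44012}{25561} - \frac{2413}{1341} = - \frac{120698785}{34277301}$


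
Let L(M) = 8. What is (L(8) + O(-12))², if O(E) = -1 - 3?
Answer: 16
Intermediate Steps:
O(E) = -4
(L(8) + O(-12))² = (8 - 4)² = 4² = 16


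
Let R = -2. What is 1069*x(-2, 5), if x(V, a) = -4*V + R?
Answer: 6414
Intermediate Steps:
x(V, a) = -2 - 4*V (x(V, a) = -4*V - 2 = -2 - 4*V)
1069*x(-2, 5) = 1069*(-2 - 4*(-2)) = 1069*(-2 + 8) = 1069*6 = 6414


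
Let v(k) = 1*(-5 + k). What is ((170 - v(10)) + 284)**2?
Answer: 201601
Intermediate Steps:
v(k) = -5 + k
((170 - v(10)) + 284)**2 = ((170 - (-5 + 10)) + 284)**2 = ((170 - 1*5) + 284)**2 = ((170 - 5) + 284)**2 = (165 + 284)**2 = 449**2 = 201601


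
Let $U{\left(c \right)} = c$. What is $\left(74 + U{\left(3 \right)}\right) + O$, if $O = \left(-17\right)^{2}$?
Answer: $366$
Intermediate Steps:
$O = 289$
$\left(74 + U{\left(3 \right)}\right) + O = \left(74 + 3\right) + 289 = 77 + 289 = 366$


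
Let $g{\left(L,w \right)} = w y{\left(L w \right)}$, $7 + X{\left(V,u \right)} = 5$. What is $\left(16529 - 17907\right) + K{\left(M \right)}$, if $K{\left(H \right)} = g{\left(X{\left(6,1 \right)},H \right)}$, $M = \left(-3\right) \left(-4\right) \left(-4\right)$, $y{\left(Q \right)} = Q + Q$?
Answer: $-10594$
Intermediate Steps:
$X{\left(V,u \right)} = -2$ ($X{\left(V,u \right)} = -7 + 5 = -2$)
$y{\left(Q \right)} = 2 Q$
$M = -48$ ($M = 12 \left(-4\right) = -48$)
$g{\left(L,w \right)} = 2 L w^{2}$ ($g{\left(L,w \right)} = w 2 L w = 2 L w^{2}$)
$K{\left(H \right)} = - 4 H^{2}$ ($K{\left(H \right)} = 2 \left(-2\right) H^{2} = - 4 H^{2}$)
$\left(16529 - 17907\right) + K{\left(M \right)} = \left(16529 - 17907\right) - 4 \left(-48\right)^{2} = -1378 - 9216 = -10594$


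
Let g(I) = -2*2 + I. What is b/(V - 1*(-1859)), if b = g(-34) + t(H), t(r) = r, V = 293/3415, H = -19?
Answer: -194655/6348778 ≈ -0.030660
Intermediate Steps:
g(I) = -4 + I
V = 293/3415 (V = 293*(1/3415) = 293/3415 ≈ 0.085798)
b = -57 (b = (-4 - 34) - 19 = -38 - 19 = -57)
b/(V - 1*(-1859)) = -57/(293/3415 - 1*(-1859)) = -57/(293/3415 + 1859) = -57/6348778/3415 = -57*3415/6348778 = -194655/6348778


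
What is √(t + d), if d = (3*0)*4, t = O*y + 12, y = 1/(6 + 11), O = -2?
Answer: √3434/17 ≈ 3.4471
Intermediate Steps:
y = 1/17 ≈ 0.058824
t = 202/17 (t = -2*1/17 + 12 = -2/17 + 12 = 202/17 ≈ 11.882)
d = 0 (d = 0*4 = 0)
√(t + d) = √(202/17 + 0) = √(202/17) = √3434/17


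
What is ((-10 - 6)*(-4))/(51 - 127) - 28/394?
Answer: -3418/3743 ≈ -0.91317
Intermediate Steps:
((-10 - 6)*(-4))/(51 - 127) - 28/394 = -16*(-4)/(-76) - 28*1/394 = 64*(-1/76) - 14/197 = -16/19 - 14/197 = -3418/3743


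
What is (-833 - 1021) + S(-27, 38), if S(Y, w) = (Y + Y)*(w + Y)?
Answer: -2448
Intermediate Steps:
S(Y, w) = 2*Y*(Y + w) (S(Y, w) = (2*Y)*(Y + w) = 2*Y*(Y + w))
(-833 - 1021) + S(-27, 38) = (-833 - 1021) + 2*(-27)*(-27 + 38) = -1854 + 2*(-27)*11 = -1854 - 594 = -2448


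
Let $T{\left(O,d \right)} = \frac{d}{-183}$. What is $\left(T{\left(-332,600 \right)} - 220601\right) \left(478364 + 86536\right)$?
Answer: $- \frac{7601780778900}{61} \approx -1.2462 \cdot 10^{11}$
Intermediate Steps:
$T{\left(O,d \right)} = - \frac{d}{183}$ ($T{\left(O,d \right)} = d \left(- \frac{1}{183}\right) = - \frac{d}{183}$)
$\left(T{\left(-332,600 \right)} - 220601\right) \left(478364 + 86536\right) = \left(\left(- \frac{1}{183}\right) 600 - 220601\right) \left(478364 + 86536\right) = \left(- \frac{200}{61} - 220601\right) 564900 = \left(- \frac{13456861}{61}\right) 564900 = - \frac{7601780778900}{61}$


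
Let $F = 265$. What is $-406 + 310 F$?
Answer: $81744$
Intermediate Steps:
$-406 + 310 F = -406 + 310 \cdot 265 = -406 + 82150 = 81744$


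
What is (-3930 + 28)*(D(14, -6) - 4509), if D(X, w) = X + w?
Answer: 17562902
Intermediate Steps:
(-3930 + 28)*(D(14, -6) - 4509) = (-3930 + 28)*((14 - 6) - 4509) = -3902*(8 - 4509) = -3902*(-4501) = 17562902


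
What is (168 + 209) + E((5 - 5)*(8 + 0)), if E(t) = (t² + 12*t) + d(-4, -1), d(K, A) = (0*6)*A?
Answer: 377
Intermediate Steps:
d(K, A) = 0 (d(K, A) = 0*A = 0)
E(t) = t² + 12*t (E(t) = (t² + 12*t) + 0 = t² + 12*t)
(168 + 209) + E((5 - 5)*(8 + 0)) = (168 + 209) + ((5 - 5)*(8 + 0))*(12 + (5 - 5)*(8 + 0)) = 377 + (0*8)*(12 + 0*8) = 377 + 0*(12 + 0) = 377 + 0*12 = 377 + 0 = 377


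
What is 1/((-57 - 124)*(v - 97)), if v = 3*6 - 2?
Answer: 1/14661 ≈ 6.8208e-5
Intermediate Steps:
v = 16 (v = 18 - 2 = 16)
1/((-57 - 124)*(v - 97)) = 1/((-57 - 124)*(16 - 97)) = 1/(-181*(-81)) = -1/181*(-1/81) = 1/14661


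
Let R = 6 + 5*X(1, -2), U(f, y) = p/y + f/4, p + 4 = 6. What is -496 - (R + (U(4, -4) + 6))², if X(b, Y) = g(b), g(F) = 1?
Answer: -3209/4 ≈ -802.25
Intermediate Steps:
p = 2 (p = -4 + 6 = 2)
X(b, Y) = 1
U(f, y) = 2/y + f/4
R = 11 (R = 6 + 5*1 = 6 + 5 = 11)
-496 - (R + (U(4, -4) + 6))² = -496 - (11 + ((2/(-4) + (¼)*4) + 6))² = -496 - (11 + ((2*(-¼) + 1) + 6))² = -496 - (11 + ((-½ + 1) + 6))² = -496 - (11 + (½ + 6))² = -496 - (11 + 13/2)² = -496 - (35/2)² = -496 - 1*1225/4 = -496 - 1225/4 = -3209/4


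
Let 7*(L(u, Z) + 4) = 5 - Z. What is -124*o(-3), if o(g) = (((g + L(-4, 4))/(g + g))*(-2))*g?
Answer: -5952/7 ≈ -850.29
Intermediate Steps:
L(u, Z) = -23/7 - Z/7 (L(u, Z) = -4 + (5 - Z)/7 = -4 + (5/7 - Z/7) = -23/7 - Z/7)
o(g) = 27/7 - g (o(g) = (((g + (-23/7 - ⅐*4))/(g + g))*(-2))*g = (((g + (-23/7 - 4/7))/((2*g)))*(-2))*g = (((g - 27/7)*(1/(2*g)))*(-2))*g = (((-27/7 + g)*(1/(2*g)))*(-2))*g = (((-27/7 + g)/(2*g))*(-2))*g = (-(-27/7 + g)/g)*g = 27/7 - g)
-124*o(-3) = -124*(27/7 - 1*(-3)) = -124*(27/7 + 3) = -124*48/7 = -5952/7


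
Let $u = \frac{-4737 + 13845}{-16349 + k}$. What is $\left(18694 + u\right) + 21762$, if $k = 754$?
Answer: $\frac{630902212}{15595} \approx 40455.0$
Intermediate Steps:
$u = - \frac{9108}{15595}$ ($u = \frac{-4737 + 13845}{-16349 + 754} = \frac{9108}{-15595} = 9108 \left(- \frac{1}{15595}\right) = - \frac{9108}{15595} \approx -0.58403$)
$\left(18694 + u\right) + 21762 = \left(18694 - \frac{9108}{15595}\right) + 21762 = \frac{291523822}{15595} + 21762 = \frac{630902212}{15595}$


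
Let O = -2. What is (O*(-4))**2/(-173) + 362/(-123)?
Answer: -70498/21279 ≈ -3.3130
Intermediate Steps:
(O*(-4))**2/(-173) + 362/(-123) = (-2*(-4))**2/(-173) + 362/(-123) = 8**2*(-1/173) + 362*(-1/123) = 64*(-1/173) - 362/123 = -64/173 - 362/123 = -70498/21279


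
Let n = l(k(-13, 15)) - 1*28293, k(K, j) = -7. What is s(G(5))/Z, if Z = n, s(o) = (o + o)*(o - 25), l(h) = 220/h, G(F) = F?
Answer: 1400/198271 ≈ 0.0070610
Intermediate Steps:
n = -198271/7 (n = 220/(-7) - 1*28293 = 220*(-1/7) - 28293 = -220/7 - 28293 = -198271/7 ≈ -28324.)
s(o) = 2*o*(-25 + o) (s(o) = (2*o)*(-25 + o) = 2*o*(-25 + o))
Z = -198271/7 ≈ -28324.
s(G(5))/Z = (2*5*(-25 + 5))/(-198271/7) = (2*5*(-20))*(-7/198271) = -200*(-7/198271) = 1400/198271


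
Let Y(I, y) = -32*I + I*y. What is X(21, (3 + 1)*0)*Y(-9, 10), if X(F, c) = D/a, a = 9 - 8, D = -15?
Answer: -2970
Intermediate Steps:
a = 1
X(F, c) = -15 (X(F, c) = -15/1 = -15*1 = -15)
X(21, (3 + 1)*0)*Y(-9, 10) = -(-135)*(-32 + 10) = -(-135)*(-22) = -15*198 = -2970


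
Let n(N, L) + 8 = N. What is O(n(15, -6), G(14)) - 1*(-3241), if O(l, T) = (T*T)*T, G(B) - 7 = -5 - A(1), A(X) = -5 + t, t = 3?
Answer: 3305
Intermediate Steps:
n(N, L) = -8 + N
A(X) = -2 (A(X) = -5 + 3 = -2)
G(B) = 4 (G(B) = 7 + (-5 - 1*(-2)) = 7 + (-5 + 2) = 7 - 3 = 4)
O(l, T) = T³ (O(l, T) = T²*T = T³)
O(n(15, -6), G(14)) - 1*(-3241) = 4³ - 1*(-3241) = 64 + 3241 = 3305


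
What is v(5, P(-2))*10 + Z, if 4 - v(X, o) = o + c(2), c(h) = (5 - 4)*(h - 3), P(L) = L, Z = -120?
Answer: -50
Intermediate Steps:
c(h) = -3 + h (c(h) = 1*(-3 + h) = -3 + h)
v(X, o) = 5 - o (v(X, o) = 4 - (o + (-3 + 2)) = 4 - (o - 1) = 4 - (-1 + o) = 4 + (1 - o) = 5 - o)
v(5, P(-2))*10 + Z = (5 - 1*(-2))*10 - 120 = (5 + 2)*10 - 120 = 7*10 - 120 = 70 - 120 = -50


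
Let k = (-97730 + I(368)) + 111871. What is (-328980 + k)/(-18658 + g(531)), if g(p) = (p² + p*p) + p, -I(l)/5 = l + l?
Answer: -318519/545795 ≈ -0.58359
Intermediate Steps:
I(l) = -10*l (I(l) = -5*(l + l) = -10*l)
k = 10461 (k = (-97730 - 10*368) + 111871 = (-97730 - 3680) + 111871 = -101410 + 111871 = 10461)
g(p) = p + 2*p² (g(p) = (p² + p²) + p = 2*p² + p = p + 2*p²)
(-328980 + k)/(-18658 + g(531)) = (-328980 + 10461)/(-18658 + 531*(1 + 2*531)) = -318519/(-18658 + 531*(1 + 1062)) = -318519/(-18658 + 531*1063) = -318519/(-18658 + 564453) = -318519/545795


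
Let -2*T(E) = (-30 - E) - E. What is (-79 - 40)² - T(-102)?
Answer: 14248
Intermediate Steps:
T(E) = 15 + E (T(E) = -((-30 - E) - E)/2 = -(-30 - 2*E)/2 = 15 + E)
(-79 - 40)² - T(-102) = (-79 - 40)² - (15 - 102) = (-119)² - 1*(-87) = 14161 + 87 = 14248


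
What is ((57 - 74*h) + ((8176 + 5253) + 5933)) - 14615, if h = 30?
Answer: 2584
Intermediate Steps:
((57 - 74*h) + ((8176 + 5253) + 5933)) - 14615 = ((57 - 74*30) + ((8176 + 5253) + 5933)) - 14615 = ((57 - 2220) + (13429 + 5933)) - 14615 = (-2163 + 19362) - 14615 = 17199 - 14615 = 2584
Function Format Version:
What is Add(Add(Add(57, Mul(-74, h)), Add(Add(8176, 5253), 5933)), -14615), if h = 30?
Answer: 2584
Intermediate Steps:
Add(Add(Add(57, Mul(-74, h)), Add(Add(8176, 5253), 5933)), -14615) = Add(Add(Add(57, Mul(-74, 30)), Add(Add(8176, 5253), 5933)), -14615) = Add(Add(Add(57, -2220), Add(13429, 5933)), -14615) = Add(Add(-2163, 19362), -14615) = Add(17199, -14615) = 2584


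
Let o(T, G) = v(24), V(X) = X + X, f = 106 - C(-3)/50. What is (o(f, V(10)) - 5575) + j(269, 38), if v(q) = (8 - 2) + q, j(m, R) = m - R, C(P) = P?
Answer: -5314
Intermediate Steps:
f = 5303/50 (f = 106 - (-3)/50 = 106 - 1*(-3/50) = 106 + 3/50 = 5303/50 ≈ 106.06)
v(q) = 6 + q
V(X) = 2*X
o(T, G) = 30 (o(T, G) = 6 + 24 = 30)
(o(f, V(10)) - 5575) + j(269, 38) = (30 - 5575) + (269 - 1*38) = -5545 + (269 - 38) = -5545 + 231 = -5314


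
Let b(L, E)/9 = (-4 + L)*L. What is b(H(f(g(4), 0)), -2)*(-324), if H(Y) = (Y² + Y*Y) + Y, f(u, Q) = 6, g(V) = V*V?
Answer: -16831152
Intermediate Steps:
g(V) = V²
H(Y) = Y + 2*Y² (H(Y) = (Y² + Y²) + Y = 2*Y² + Y = Y + 2*Y²)
b(L, E) = 9*L*(-4 + L) (b(L, E) = 9*((-4 + L)*L) = 9*(L*(-4 + L)) = 9*L*(-4 + L))
b(H(f(g(4), 0)), -2)*(-324) = (9*(6*(1 + 2*6))*(-4 + 6*(1 + 2*6)))*(-324) = (9*(6*(1 + 12))*(-4 + 6*(1 + 12)))*(-324) = (9*(6*13)*(-4 + 6*13))*(-324) = (9*78*(-4 + 78))*(-324) = (9*78*74)*(-324) = 51948*(-324) = -16831152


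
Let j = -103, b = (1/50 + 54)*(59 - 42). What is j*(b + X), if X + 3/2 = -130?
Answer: -2026113/25 ≈ -81045.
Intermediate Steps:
X = -263/2 (X = -3/2 - 130 = -263/2 ≈ -131.50)
b = 45917/50 (b = (1/50 + 54)*17 = (2701/50)*17 = 45917/50 ≈ 918.34)
j*(b + X) = -103*(45917/50 - 263/2) = -103*19671/25 = -2026113/25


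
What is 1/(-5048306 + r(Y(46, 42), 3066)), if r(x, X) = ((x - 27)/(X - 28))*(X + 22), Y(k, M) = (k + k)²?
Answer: -1519/7655350086 ≈ -1.9842e-7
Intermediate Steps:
Y(k, M) = 4*k² (Y(k, M) = (2*k)² = 4*k²)
r(x, X) = (-27 + x)*(22 + X)/(-28 + X) (r(x, X) = ((-27 + x)/(-28 + X))*(22 + X) = (-27 + x)*(22 + X)/(-28 + X))
1/(-5048306 + r(Y(46, 42), 3066)) = 1/(-5048306 + (-594 - 27*3066 + 22*(4*46²) + 3066*(4*46²))/(-28 + 3066)) = 1/(-5048306 + (-594 - 82782 + 22*(4*2116) + 3066*(4*2116))/3038) = 1/(-5048306 + (-594 - 82782 + 22*8464 + 3066*8464)/3038) = 1/(-5048306 + (-594 - 82782 + 186208 + 25950624)/3038) = 1/(-5048306 + (1/3038)*26053456) = 1/(-5048306 + 13026728/1519) = 1/(-7655350086/1519) = -1519/7655350086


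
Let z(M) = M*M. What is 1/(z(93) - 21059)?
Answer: -1/12410 ≈ -8.0580e-5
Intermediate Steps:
z(M) = M²
1/(z(93) - 21059) = 1/(93² - 21059) = 1/(8649 - 21059) = 1/(-12410) = -1/12410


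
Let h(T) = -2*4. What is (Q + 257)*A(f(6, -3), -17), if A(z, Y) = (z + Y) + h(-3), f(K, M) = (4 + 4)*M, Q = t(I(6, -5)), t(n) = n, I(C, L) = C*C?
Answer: -14357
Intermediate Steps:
I(C, L) = C²
Q = 36 (Q = 6² = 36)
f(K, M) = 8*M
h(T) = -8
A(z, Y) = -8 + Y + z (A(z, Y) = (z + Y) - 8 = (Y + z) - 8 = -8 + Y + z)
(Q + 257)*A(f(6, -3), -17) = (36 + 257)*(-8 - 17 + 8*(-3)) = 293*(-8 - 17 - 24) = 293*(-49) = -14357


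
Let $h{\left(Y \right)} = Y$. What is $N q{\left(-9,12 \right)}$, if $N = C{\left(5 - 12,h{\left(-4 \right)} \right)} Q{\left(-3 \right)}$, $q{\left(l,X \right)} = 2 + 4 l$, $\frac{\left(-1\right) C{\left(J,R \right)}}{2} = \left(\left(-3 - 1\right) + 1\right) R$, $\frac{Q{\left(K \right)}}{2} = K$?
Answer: $-4896$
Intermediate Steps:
$Q{\left(K \right)} = 2 K$
$C{\left(J,R \right)} = 6 R$ ($C{\left(J,R \right)} = - 2 \left(\left(-3 - 1\right) + 1\right) R = - 2 \left(-4 + 1\right) R = - 2 \left(- 3 R\right) = 6 R$)
$N = 144$ ($N = 6 \left(-4\right) 2 \left(-3\right) = \left(-24\right) \left(-6\right) = 144$)
$N q{\left(-9,12 \right)} = 144 \left(2 + 4 \left(-9\right)\right) = 144 \left(2 - 36\right) = 144 \left(-34\right) = -4896$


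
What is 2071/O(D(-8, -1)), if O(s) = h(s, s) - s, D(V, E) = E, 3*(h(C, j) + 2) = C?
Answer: -6213/4 ≈ -1553.3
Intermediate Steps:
h(C, j) = -2 + C/3
O(s) = -2 - 2*s/3 (O(s) = (-2 + s/3) - s = -2 - 2*s/3)
2071/O(D(-8, -1)) = 2071/(-2 - 2/3*(-1)) = 2071/(-2 + 2/3) = 2071/(-4/3) = 2071*(-3/4) = -6213/4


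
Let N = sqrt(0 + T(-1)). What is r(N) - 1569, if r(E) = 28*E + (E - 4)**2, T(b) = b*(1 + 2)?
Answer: -1556 + 20*I*sqrt(3) ≈ -1556.0 + 34.641*I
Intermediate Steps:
T(b) = 3*b (T(b) = b*3 = 3*b)
N = I*sqrt(3) (N = sqrt(0 + 3*(-1)) = sqrt(0 - 3) = sqrt(-3) = I*sqrt(3) ≈ 1.732*I)
r(E) = (-4 + E)**2 + 28*E (r(E) = 28*E + (-4 + E)**2 = (-4 + E)**2 + 28*E)
r(N) - 1569 = ((-4 + I*sqrt(3))**2 + 28*(I*sqrt(3))) - 1569 = ((-4 + I*sqrt(3))**2 + 28*I*sqrt(3)) - 1569 = -1569 + (-4 + I*sqrt(3))**2 + 28*I*sqrt(3)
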